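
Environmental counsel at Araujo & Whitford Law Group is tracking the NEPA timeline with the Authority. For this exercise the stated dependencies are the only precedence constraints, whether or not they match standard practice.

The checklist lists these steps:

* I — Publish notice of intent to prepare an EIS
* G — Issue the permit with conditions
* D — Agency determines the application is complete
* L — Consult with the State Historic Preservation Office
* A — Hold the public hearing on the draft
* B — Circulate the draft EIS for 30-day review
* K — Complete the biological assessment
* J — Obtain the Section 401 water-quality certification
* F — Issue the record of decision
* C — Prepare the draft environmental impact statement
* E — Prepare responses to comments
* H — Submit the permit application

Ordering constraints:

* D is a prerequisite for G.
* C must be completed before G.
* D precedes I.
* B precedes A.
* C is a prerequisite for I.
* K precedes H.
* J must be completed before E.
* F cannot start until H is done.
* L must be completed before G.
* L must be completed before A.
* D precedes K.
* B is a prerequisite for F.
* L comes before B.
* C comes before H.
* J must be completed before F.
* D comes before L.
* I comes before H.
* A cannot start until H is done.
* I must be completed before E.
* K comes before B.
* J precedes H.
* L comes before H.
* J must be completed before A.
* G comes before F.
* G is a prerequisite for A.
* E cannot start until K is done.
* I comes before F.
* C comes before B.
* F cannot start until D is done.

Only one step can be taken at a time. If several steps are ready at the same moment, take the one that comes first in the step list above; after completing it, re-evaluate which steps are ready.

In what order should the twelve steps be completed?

D L K J C I G B E H A F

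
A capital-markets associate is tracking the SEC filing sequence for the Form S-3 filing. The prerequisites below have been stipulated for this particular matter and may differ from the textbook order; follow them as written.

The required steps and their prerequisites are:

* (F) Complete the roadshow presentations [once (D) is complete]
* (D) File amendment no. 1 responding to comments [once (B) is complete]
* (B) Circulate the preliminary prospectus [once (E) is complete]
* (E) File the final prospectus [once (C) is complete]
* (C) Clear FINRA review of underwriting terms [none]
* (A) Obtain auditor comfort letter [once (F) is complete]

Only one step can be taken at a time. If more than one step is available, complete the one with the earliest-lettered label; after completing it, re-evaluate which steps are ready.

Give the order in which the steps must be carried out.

(C), (E), (B), (D), (F), (A)

Only (C) has no prerequisites, so it is first.
(E) is the only step now ready → (E).
(B) needed (E), now all done → (B).
That leaves (D) as the only ready step → (D).
(F) is the only step now ready → (F).
(A) is the only step now ready → (A).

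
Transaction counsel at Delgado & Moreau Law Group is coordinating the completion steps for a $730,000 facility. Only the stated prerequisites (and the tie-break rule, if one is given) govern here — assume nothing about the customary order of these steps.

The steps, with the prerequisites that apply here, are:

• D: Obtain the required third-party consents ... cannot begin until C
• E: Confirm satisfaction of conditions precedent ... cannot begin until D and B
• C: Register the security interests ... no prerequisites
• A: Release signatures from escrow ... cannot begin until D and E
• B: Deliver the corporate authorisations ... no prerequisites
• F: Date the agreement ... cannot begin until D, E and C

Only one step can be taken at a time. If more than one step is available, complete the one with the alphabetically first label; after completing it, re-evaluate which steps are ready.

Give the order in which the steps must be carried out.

B C D E A F

Nothing is required for B and C. B has the earlier label → B first.
C is the only step now ready → C.
D needed C, now all done → D.
E needed B and D, now all done → E.
Ready: A and F. A has the earlier label → A.
F needed C, D and E, now all done → F.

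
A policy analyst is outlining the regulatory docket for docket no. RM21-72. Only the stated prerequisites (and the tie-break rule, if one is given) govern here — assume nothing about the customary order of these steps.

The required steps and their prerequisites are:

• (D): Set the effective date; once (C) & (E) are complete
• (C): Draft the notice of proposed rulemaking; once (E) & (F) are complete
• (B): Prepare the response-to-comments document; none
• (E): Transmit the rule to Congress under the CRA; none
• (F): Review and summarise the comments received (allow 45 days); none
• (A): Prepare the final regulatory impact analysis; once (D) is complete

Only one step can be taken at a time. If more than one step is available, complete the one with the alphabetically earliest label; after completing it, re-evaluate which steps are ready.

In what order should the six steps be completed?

(B) → (E) → (F) → (C) → (D) → (A)

Nothing is required for (B), (E) and (F). (B) has the earlier label → (B) first.
Now (E) and (F) have their prerequisites met. (E) has the earlier label, so (E) next.
(F) is the only step now ready → (F).
(C) needed (E) and (F), now all done → (C).
That leaves (D) as the only ready step → (D).
Next only (A) has its prerequisites met → (A).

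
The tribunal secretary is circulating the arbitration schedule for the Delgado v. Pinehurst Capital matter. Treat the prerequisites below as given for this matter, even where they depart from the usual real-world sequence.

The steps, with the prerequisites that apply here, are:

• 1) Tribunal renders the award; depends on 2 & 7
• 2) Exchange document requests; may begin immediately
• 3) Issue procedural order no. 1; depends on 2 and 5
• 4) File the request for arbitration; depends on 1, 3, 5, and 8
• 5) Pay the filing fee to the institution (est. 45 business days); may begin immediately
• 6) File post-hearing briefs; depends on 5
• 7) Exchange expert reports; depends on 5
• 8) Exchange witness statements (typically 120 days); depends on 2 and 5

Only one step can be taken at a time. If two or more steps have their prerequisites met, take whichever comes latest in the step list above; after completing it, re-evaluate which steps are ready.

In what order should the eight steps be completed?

5 → 7 → 6 → 2 → 8 → 3 → 1 → 4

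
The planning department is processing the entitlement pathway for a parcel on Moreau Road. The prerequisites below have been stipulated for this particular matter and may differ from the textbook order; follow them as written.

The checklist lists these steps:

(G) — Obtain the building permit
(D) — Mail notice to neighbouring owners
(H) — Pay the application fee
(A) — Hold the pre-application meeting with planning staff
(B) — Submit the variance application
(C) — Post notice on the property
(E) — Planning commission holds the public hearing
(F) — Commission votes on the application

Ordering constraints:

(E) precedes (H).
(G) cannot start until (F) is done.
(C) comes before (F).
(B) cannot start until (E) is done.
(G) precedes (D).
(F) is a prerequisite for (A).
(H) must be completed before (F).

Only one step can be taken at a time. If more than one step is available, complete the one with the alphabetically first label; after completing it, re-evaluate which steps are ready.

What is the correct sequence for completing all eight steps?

(C), (E), (B), (H), (F), (A), (G), (D)

Nothing is required for (C) and (E). (C) has the earlier label → (C) first.
(E) is the only step now ready → (E).
Now (B) and (H) have their prerequisites met. (B) has the earlier label, so (B) next.
That leaves (H) as the only ready step → (H).
(F) needed (C) and (H), now all done → (F).
Now (A) and (G) have their prerequisites met. (A) has the earlier label, so (A) next.
Next only (G) has its prerequisites met → (G).
(D) needed (G), now all done → (D).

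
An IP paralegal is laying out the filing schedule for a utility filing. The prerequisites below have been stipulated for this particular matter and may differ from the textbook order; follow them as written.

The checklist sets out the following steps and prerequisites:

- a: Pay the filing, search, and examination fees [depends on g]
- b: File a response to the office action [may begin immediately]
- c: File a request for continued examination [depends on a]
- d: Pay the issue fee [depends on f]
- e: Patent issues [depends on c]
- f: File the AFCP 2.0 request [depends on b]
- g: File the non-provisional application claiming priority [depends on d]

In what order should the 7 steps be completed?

b → f → d → g → a → c → e

b has no prerequisites → b first.
f needed b, now all done → f.
d needed f, now all done → d.
That leaves g as the only ready step → g.
a is the only step now ready → a.
c needed a, now all done → c.
That leaves e as the only ready step → e.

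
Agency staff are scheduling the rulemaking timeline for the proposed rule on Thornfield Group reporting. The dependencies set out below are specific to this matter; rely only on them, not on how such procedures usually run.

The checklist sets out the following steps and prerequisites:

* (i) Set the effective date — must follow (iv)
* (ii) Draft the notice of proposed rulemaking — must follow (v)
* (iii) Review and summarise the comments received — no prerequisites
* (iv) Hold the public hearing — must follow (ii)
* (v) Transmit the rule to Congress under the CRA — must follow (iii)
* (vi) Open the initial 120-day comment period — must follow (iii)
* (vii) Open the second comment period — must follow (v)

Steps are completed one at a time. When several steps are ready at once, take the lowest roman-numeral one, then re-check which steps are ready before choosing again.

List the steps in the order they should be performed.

(iii) is the only step with nothing outstanding, so it goes first.
Ready: (v) and (vi). (v) has the earlier label → (v).
(ii) and (vii) now also ready, so the ready set is {(ii), (vi), (vii)}; (ii) has the earlier label → (ii).
(iv) now also ready, so the ready set is {(iv), (vi), (vii)}; (iv) has the earlier label → (iv).
Ready: (i), (vi) and (vii). (i) has the earlier label → (i).
Ready: (vi) and (vii). (vi) has the earlier label → (vi).
That leaves (vii) as the only ready step → (vii).

(iii) → (v) → (ii) → (iv) → (i) → (vi) → (vii)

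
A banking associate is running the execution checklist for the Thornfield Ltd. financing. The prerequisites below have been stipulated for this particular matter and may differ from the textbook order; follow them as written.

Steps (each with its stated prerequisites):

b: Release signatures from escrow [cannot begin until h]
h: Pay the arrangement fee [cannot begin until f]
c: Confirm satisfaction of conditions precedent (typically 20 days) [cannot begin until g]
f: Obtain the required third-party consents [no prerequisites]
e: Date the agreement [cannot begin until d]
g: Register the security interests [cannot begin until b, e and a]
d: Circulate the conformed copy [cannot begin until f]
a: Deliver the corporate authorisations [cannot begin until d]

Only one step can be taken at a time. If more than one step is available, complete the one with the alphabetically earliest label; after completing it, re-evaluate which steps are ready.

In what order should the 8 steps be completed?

f d a e h b g c

Only f has no prerequisites, so it is first.
Ready: d and h. d has the earlier label → d.
a, e and h are all available; a has the earlier label → a.
Ready: e and h. e has the earlier label → e.
That leaves h as the only ready step → h.
b needed h, now all done → b.
g needed a, b and e, now all done → g.
c is the only step now ready → c.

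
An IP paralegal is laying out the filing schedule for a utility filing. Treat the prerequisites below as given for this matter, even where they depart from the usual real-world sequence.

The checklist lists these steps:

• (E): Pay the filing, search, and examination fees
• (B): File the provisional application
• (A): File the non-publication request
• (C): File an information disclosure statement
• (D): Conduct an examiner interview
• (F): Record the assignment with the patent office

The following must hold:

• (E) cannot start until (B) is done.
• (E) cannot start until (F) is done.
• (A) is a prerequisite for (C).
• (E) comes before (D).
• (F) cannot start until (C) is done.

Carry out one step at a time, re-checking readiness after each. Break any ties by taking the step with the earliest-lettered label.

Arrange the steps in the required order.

(A) and (B) have no prerequisites; (A) has the earlier label, so (A) is first.
(C) now also ready, so the ready set is {(B), (C)}; (B) has the earlier label → (B).
(C) needed (A), now all done → (C).
(F) needed (C), now all done → (F).
That leaves (E) as the only ready step → (E).
(D) needed (E), now all done → (D).

(A), (B), (C), (F), (E), (D)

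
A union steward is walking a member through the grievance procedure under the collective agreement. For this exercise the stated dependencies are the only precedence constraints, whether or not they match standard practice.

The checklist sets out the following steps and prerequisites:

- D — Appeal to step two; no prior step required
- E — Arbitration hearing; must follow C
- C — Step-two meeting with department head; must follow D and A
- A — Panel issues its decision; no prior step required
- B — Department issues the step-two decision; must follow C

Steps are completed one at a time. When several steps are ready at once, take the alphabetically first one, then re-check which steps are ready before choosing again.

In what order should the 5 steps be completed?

A, D, C, B, E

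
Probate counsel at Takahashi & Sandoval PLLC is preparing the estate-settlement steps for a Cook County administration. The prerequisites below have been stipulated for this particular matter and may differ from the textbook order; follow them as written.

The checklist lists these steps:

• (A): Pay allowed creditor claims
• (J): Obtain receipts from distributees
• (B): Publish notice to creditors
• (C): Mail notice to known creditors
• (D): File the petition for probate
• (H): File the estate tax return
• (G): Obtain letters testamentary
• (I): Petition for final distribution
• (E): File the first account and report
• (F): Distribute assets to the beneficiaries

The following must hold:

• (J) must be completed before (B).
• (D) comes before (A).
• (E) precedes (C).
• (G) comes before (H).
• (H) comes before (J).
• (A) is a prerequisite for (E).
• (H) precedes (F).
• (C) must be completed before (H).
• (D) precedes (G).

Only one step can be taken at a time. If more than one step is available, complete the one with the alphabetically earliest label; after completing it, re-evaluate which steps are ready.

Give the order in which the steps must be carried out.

(D) → (A) → (E) → (C) → (G) → (H) → (F) → (I) → (J) → (B)

Nothing is required for (D) and (I). (D) has the earlier label → (D) first.
Ready: (A), (G) and (I). (A) has the earlier label → (A).
(E) now also ready, so the ready set is {(E), (G), (I)}; (E) has the earlier label → (E).
Now (C), (G) and (I) have their prerequisites met. (C) has the earlier label, so (C) next.
(G) and (I) are both available; (G) has the earlier label → (G).
(H) and (I) are both available; (H) has the earlier label → (H).
(F), (I) and (J) are all available; (F) has the earlier label → (F).
Ready: (I) and (J). (I) has the earlier label → (I).
That leaves (J) as the only ready step → (J).
Next only (B) has its prerequisites met → (B).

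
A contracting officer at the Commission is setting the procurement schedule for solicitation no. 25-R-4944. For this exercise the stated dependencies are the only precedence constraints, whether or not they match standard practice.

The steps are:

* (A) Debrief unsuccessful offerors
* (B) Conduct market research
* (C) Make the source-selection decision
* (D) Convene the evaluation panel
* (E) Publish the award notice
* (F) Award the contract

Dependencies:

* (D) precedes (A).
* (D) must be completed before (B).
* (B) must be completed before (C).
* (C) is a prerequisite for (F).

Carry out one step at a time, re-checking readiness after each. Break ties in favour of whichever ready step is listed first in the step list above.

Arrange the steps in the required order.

(D), (A), (B), (C), (E), (F)

Nothing is required for (D) and (E). (D) is listed earlier → (D) first.
Ready: (A), (B) and (E). (A) is listed earlier → (A).
Ready: (B) and (E). (B) is listed earlier → (B).
(C) now also ready, so the ready set is {(C), (E)}; (C) is listed earlier → (C).
Now (E) and (F) have their prerequisites met. (E) is listed earlier, so (E) next.
Next only (F) has its prerequisites met → (F).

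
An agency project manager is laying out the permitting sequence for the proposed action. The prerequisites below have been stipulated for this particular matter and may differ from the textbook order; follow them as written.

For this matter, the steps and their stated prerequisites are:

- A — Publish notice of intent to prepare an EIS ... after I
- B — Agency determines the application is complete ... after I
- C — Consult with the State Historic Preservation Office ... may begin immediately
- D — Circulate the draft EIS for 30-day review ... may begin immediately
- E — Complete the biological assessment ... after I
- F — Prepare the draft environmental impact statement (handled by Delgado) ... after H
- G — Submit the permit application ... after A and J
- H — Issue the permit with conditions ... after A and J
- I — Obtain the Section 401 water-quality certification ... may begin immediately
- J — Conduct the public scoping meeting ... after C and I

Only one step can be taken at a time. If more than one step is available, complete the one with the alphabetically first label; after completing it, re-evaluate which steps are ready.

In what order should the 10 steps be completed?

C → D → I → A → B → E → J → G → H → F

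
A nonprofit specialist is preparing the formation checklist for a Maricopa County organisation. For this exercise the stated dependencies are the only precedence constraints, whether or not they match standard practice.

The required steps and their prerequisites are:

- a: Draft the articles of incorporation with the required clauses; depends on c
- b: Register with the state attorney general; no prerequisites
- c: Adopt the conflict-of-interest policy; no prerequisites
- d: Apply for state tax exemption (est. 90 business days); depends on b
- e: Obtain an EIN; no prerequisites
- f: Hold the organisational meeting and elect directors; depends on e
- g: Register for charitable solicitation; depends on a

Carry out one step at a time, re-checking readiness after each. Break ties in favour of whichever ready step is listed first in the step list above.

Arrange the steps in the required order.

b → c → a → d → e → f → g

Nothing is required for b, c and e. b is listed earlier → b first.
d now also ready, so the ready set is {c, d, e}; c is listed earlier → c.
a now also ready, so the ready set is {a, d, e}; a is listed earlier → a.
Now d, e and g have their prerequisites met. d is listed earlier, so d next.
Ready: e and g. e is listed earlier → e.
Ready: f and g. f is listed earlier → f.
g is the only step now ready → g.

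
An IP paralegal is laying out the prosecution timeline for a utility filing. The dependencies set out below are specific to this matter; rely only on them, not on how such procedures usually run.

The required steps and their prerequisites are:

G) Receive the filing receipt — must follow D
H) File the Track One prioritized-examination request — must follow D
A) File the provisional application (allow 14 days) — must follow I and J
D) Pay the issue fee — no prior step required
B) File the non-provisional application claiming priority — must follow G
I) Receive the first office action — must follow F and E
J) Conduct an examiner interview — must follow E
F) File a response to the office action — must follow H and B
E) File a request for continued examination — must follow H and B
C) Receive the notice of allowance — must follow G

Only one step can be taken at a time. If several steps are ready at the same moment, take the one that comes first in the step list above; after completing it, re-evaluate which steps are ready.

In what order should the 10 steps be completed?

D G H B F E I J A C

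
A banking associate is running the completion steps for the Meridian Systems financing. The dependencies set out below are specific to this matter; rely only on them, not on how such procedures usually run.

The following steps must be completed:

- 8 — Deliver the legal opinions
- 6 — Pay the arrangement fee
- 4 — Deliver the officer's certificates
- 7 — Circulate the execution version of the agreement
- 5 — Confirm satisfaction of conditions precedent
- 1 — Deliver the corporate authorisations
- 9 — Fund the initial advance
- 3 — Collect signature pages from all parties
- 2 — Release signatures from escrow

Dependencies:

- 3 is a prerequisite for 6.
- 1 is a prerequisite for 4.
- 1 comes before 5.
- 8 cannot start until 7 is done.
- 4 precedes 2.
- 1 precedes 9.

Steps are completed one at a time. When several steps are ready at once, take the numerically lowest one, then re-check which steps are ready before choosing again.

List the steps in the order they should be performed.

1 → 3 → 4 → 2 → 5 → 6 → 7 → 8 → 9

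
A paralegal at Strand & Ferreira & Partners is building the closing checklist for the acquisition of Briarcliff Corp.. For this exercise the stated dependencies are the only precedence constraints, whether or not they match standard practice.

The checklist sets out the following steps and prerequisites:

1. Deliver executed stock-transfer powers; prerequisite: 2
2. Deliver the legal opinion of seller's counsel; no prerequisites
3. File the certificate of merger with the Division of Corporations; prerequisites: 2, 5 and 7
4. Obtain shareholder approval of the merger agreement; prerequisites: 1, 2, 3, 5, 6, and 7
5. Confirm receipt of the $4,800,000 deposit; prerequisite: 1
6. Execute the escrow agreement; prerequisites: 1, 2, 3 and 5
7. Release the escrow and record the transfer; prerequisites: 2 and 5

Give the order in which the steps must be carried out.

2 → 1 → 5 → 7 → 3 → 6 → 4

2 has no prerequisites → 2 first.
1 is the only step now ready → 1.
5 needed 1, now all done → 5.
7 is the only step now ready → 7.
3 needed 2, 5 and 7, now all done → 3.
That leaves 6 as the only ready step → 6.
Next only 4 has its prerequisites met → 4.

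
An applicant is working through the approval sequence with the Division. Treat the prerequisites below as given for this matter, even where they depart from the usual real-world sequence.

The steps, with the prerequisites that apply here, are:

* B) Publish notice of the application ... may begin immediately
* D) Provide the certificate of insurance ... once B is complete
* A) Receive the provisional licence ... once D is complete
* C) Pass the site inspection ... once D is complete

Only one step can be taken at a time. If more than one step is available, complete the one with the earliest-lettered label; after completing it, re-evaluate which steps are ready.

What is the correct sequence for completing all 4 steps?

B is the only step with nothing outstanding, so it goes first.
That leaves D as the only ready step → D.
Ready: A and C. A has the earlier label → A.
C needed D, now all done → C.

B, D, A, C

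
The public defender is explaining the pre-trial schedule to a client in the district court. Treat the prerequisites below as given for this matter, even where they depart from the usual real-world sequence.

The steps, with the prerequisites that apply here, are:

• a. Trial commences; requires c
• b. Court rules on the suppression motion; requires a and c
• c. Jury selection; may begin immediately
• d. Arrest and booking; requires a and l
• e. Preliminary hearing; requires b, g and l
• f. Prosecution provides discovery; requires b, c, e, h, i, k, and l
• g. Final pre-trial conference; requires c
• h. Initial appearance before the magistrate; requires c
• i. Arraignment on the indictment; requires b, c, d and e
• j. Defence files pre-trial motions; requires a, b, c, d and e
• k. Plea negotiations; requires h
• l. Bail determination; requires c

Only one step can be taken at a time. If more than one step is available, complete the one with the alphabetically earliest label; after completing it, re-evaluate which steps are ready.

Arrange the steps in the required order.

Only c has no prerequisites, so it is first.
a, g, h and l are all available; a has the earlier label → a.
Now b, g, h and l have their prerequisites met. b has the earlier label, so b next.
Ready: g, h and l. g has the earlier label → g.
Ready: h and l. h has the earlier label → h.
k and l are both available; k has the earlier label → k.
That leaves l as the only ready step → l.
d and e are both available; d has the earlier label → d.
Next only e has its prerequisites met → e.
Now i and j have their prerequisites met. i has the earlier label, so i next.
Ready: f and j. f has the earlier label → f.
j is the only step now ready → j.

c a b g h k l d e i f j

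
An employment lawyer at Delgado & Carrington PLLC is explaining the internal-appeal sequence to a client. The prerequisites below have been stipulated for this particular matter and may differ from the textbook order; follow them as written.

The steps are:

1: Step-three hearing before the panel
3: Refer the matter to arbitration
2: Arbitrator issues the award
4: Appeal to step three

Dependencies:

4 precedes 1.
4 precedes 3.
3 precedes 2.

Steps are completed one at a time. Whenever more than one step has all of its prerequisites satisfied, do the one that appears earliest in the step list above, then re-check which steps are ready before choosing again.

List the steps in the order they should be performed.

4 has no prerequisites → 4 first.
1 and 3 are both available; 1 is listed earlier → 1.
3 needed 4, now all done → 3.
Next only 2 has its prerequisites met → 2.

4, 1, 3, 2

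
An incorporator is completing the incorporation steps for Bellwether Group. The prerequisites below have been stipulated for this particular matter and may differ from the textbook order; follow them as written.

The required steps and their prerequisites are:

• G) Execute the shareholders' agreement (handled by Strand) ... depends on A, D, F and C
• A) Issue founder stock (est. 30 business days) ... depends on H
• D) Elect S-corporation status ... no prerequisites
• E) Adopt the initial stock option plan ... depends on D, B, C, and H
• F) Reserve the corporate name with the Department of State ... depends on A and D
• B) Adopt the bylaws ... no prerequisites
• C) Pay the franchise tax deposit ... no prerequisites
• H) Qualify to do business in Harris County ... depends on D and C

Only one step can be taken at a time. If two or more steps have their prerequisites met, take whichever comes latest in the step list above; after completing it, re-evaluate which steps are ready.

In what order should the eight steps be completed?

C, B, D, H, E, A, F, G

C, B and D have no prerequisites; C is listed later, so C is first.
Ready: B and D. B is listed later → B.
D is the only step now ready → D.
H is the only step now ready → H.
Ready: E and A. E is listed later → E.
That leaves A as the only ready step → A.
That leaves F as the only ready step → F.
G is the only step now ready → G.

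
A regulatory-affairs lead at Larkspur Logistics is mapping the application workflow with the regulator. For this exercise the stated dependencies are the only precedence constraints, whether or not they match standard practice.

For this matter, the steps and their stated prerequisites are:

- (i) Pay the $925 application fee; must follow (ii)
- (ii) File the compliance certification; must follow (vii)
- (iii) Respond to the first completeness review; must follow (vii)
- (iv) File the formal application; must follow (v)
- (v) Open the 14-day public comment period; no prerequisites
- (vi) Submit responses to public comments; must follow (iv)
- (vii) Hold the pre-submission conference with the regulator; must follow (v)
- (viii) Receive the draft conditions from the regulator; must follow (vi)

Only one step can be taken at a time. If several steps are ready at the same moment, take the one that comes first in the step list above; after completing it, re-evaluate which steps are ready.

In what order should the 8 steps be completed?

Only (v) has no prerequisites, so it is first.
(iv) and (vii) are both available; (iv) is listed earlier → (iv).
Ready: (vi) and (vii). (vi) is listed earlier → (vi).
Now (vii) and (viii) have their prerequisites met. (vii) is listed earlier, so (vii) next.
(ii) and (iii) now also ready, so the ready set is {(ii), (iii), (viii)}; (ii) is listed earlier → (ii).
(i), (iii) and (viii) are all available; (i) is listed earlier → (i).
(iii) and (viii) are both available; (iii) is listed earlier → (iii).
(viii) is the only step now ready → (viii).

(v) (iv) (vi) (vii) (ii) (i) (iii) (viii)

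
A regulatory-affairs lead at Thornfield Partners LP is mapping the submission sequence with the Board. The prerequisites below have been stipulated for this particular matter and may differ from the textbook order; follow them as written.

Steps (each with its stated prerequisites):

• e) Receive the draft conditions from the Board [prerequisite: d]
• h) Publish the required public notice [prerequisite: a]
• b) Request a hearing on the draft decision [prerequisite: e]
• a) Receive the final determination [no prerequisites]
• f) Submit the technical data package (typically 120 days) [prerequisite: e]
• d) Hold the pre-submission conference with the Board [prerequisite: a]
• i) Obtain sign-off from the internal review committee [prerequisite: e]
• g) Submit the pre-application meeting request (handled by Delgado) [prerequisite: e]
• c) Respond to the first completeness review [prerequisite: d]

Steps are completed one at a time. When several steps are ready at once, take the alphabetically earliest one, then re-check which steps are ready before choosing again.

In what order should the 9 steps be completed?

a, d, c, e, b, f, g, h, i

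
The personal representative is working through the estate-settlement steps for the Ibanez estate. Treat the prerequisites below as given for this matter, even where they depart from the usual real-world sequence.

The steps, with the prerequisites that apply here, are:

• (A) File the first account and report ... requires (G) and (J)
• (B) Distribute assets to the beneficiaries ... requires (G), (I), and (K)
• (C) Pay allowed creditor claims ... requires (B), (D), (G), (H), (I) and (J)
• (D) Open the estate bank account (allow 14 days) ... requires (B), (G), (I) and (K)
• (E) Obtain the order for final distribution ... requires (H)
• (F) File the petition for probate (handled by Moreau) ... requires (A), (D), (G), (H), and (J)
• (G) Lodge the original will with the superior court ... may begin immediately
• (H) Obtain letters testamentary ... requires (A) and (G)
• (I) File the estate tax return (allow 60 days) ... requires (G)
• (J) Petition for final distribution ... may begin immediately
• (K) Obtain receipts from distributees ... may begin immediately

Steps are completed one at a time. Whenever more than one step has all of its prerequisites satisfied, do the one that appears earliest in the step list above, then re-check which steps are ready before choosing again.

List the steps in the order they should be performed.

(G), (I), (J), (A), (H), (E), (K), (B), (D), (C), (F)

Nothing is required for (G), (J) and (K). (G) is listed earlier → (G) first.
Ready: (I), (J) and (K). (I) is listed earlier → (I).
Ready: (J) and (K). (J) is listed earlier → (J).
(A) now also ready, so the ready set is {(A), (K)}; (A) is listed earlier → (A).
(H) and (K) are both available; (H) is listed earlier → (H).
(E) now also ready, so the ready set is {(E), (K)}; (E) is listed earlier → (E).
That leaves (K) as the only ready step → (K).
(B) is the only step now ready → (B).
That leaves (D) as the only ready step → (D).
(C) and (F) are both available; (C) is listed earlier → (C).
(F) is the only step now ready → (F).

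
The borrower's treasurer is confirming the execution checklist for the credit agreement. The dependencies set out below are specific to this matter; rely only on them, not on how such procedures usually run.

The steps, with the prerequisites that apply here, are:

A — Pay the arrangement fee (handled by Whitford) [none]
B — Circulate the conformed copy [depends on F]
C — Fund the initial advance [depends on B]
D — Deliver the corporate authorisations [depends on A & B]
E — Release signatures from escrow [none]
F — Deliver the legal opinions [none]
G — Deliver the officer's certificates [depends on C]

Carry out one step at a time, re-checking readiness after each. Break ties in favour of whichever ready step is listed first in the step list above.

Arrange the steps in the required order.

A E F B C D G

A, E and F have no prerequisites; A is listed earlier, so A is first.
Ready: E and F. E is listed earlier → E.
F is the only step now ready → F.
That leaves B as the only ready step → B.
Now C and D have their prerequisites met. C is listed earlier, so C next.
G now also ready, so the ready set is {D, G}; D is listed earlier → D.
G needed C, now all done → G.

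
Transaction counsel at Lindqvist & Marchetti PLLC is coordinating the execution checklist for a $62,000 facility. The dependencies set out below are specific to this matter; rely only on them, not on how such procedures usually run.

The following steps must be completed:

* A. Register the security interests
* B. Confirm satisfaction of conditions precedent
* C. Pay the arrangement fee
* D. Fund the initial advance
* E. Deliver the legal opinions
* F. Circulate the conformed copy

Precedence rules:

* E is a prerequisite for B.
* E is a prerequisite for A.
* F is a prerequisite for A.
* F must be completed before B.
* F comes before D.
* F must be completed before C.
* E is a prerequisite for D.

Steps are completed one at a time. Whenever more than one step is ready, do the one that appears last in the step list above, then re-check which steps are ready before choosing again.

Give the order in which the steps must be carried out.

F, E, D, C, B, A

Nothing is required for F and E. F is listed later → F first.
Ready: E and C. E is listed later → E.
D, C, B and A are all available; D is listed later → D.
Now C, B and A have their prerequisites met. C is listed later, so C next.
Now B and A have their prerequisites met. B is listed later, so B next.
A needed F and E, now all done → A.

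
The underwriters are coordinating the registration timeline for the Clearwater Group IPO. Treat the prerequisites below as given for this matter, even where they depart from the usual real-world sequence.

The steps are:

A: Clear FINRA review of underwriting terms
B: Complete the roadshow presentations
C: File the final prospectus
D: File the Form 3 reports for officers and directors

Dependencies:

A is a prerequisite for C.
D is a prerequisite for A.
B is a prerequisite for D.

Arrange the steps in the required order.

B, D, A, C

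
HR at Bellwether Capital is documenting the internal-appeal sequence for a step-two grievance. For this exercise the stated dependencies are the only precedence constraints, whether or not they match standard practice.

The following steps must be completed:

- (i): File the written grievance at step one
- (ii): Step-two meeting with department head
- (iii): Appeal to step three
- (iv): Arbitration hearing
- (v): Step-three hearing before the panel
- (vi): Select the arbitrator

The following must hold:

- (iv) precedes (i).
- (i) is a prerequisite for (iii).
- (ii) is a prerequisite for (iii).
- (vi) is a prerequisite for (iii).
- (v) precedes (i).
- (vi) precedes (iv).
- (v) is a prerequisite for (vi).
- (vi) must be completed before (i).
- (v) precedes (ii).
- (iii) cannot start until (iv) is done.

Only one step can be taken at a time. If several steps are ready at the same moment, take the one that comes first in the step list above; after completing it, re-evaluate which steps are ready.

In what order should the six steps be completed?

(v), (ii), (vi), (iv), (i), (iii)

Only (v) has no prerequisites, so it is first.
Ready: (ii) and (vi). (ii) is listed earlier → (ii).
(vi) needed (v), now all done → (vi).
(iv) needed (vi), now all done → (iv).
Next only (i) has its prerequisites met → (i).
(iii) needed (i), (ii), (iv) and (vi), now all done → (iii).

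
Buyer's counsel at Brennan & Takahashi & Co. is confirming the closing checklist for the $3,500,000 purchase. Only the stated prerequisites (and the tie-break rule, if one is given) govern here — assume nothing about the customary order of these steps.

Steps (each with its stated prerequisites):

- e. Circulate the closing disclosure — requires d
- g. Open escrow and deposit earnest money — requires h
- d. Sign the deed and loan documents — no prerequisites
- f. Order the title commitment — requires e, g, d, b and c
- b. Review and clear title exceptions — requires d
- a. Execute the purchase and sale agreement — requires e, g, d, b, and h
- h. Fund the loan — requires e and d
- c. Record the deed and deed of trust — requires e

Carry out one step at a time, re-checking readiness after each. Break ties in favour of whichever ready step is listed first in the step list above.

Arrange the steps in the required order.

d e b h g a c f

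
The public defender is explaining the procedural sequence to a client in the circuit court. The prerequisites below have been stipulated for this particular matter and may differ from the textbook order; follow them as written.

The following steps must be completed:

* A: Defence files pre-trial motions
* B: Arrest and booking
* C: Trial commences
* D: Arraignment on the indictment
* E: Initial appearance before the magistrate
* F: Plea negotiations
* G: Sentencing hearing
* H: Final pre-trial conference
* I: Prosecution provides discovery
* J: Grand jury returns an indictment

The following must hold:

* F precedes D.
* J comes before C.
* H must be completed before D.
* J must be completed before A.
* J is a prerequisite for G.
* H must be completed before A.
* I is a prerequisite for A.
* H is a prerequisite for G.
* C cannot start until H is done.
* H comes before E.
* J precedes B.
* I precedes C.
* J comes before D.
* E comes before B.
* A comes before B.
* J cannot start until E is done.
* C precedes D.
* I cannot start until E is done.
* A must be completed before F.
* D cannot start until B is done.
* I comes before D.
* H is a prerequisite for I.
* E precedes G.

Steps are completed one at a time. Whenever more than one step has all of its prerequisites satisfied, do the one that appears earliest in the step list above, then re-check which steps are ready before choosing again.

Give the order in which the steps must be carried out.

H E I J A B C F D G

H is the only step with nothing outstanding, so it goes first.
E is the only step now ready → E.
Now I and J have their prerequisites met. I is listed earlier, so I next.
J needed E, now all done → J.
Ready: A, C and G. A is listed earlier → A.
B and F now also ready, so the ready set is {B, C, F, G}; B is listed earlier → B.
C, F and G are all available; C is listed earlier → C.
Ready: F and G. F is listed earlier → F.
D now also ready, so the ready set is {D, G}; D is listed earlier → D.
G needed E, H and J, now all done → G.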